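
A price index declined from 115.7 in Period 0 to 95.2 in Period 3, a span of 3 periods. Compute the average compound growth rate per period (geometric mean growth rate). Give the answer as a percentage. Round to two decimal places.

-6.29%

Growth factor = (95.2/115.7)^(1/3) = (0.822818)^(1/3) = 0.937061
Growth rate = 0.937061 − 1 = -0.062939 = -6.2939%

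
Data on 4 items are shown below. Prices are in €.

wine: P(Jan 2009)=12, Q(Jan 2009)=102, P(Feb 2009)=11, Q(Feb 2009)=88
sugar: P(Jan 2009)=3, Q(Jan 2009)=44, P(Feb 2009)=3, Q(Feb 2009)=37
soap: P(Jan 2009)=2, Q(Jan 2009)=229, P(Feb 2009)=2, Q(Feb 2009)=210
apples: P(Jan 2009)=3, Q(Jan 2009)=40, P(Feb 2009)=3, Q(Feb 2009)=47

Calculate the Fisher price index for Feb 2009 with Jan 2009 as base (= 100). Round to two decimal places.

94.82

Laspeyres component (base-period weights):
ΣP(Feb 2009)Q(Jan 2009) = 11×102 + 3×44 + 2×229 + 3×40 = 1122 + 132 + 458 + 120 = 1832
ΣP(Jan 2009)Q(Jan 2009) = 12×102 + 3×44 + 2×229 + 3×40 = 1224 + 132 + 458 + 120 = 1934
L = 1832 / 1934 × 100 = 94.7260
Paasche component (current-period weights):
ΣP(Feb 2009)Q(Feb 2009) = 11×88 + 3×37 + 2×210 + 3×47 = 968 + 111 + 420 + 141 = 1640
ΣP(Jan 2009)Q(Feb 2009) = 12×88 + 3×37 + 2×210 + 3×47 = 1056 + 111 + 420 + 141 = 1728
P = 1640 / 1728 × 100 = 94.9074
Fisher = √(L × P) = √(94.7260 × 94.9074) = 94.8166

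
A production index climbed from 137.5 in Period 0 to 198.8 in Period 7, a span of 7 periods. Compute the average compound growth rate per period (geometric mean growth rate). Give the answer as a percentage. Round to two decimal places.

5.41%

Growth factor = (198.8/137.5)^(1/7) = (1.445818)^(1/7) = 1.054080
Growth rate = 1.054080 − 1 = 0.054080 = 5.4080%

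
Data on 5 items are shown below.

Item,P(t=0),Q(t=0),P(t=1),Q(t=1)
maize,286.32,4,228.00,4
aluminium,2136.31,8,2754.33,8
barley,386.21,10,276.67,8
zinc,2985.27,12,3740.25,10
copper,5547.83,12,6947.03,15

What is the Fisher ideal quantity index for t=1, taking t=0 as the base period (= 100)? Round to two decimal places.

Laspeyres component (base-period weights):
ΣP(t=0)Q(t=1) = 286.32×4 + 2136.31×8 + 386.21×8 + 2985.27×10 + 5547.83×15 = 1145.28 + 17090.48 + 3089.68 + 29852.7 + 83217.45 = 134395.59
ΣP(t=0)Q(t=0) = 286.32×4 + 2136.31×8 + 386.21×10 + 2985.27×12 + 5547.83×12 = 1145.28 + 17090.48 + 3862.1 + 35823.24 + 66573.96 = 124495.06
L = 134395.59 / 124495.06 × 100 = 107.9525
Paasche component (current-period weights):
ΣP(t=1)Q(t=1) = 228.00×4 + 2754.33×8 + 276.67×8 + 3740.25×10 + 6947.03×15 = 912 + 22034.64 + 2213.36 + 37402.5 + 104205.45 = 166767.95
ΣP(t=1)Q(t=0) = 228.00×4 + 2754.33×8 + 276.67×10 + 3740.25×12 + 6947.03×12 = 912 + 22034.64 + 2766.7 + 44883 + 83364.36 = 153960.7
P = 166767.95 / 153960.7 × 100 = 108.3185
Fisher = √(L × P) = √(107.9525 × 108.3185) = 108.1354

108.14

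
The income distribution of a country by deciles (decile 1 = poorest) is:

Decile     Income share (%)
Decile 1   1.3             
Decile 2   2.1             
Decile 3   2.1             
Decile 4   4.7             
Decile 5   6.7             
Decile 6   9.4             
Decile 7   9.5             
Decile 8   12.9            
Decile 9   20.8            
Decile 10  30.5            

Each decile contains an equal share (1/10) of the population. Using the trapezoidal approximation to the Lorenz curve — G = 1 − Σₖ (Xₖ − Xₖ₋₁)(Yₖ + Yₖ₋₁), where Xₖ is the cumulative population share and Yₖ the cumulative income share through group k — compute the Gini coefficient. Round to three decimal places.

0.465

Cumulative income shares Yₖ: 0.0130, 0.0340, 0.0550, 0.1020, 0.1690, 0.2630, 0.3580, 0.4870, 0.6950, 1.0000
Σ (Xₖ−Xₖ₋₁)(Yₖ+Yₖ₋₁) = (1/10)(0.0130+0.0000) + (1/10)(0.0340+0.0130) + (1/10)(0.0550+0.0340) + (1/10)(0.1020+0.0550) + (1/10)(0.1690+0.1020) + (1/10)(0.2630+0.1690) + (1/10)(0.3580+0.2630) + (1/10)(0.4870+0.3580) + (1/10)(0.6950+0.4870) + (1/10)(1.0000+0.6950)
  = 0.0013 + 0.0047 + 0.0089 + 0.0157 + 0.0271 + 0.0432 + 0.0621 + 0.0845 + 0.1182 + 0.1695 = 0.5352
G = 1 − 0.5352 = 0.4648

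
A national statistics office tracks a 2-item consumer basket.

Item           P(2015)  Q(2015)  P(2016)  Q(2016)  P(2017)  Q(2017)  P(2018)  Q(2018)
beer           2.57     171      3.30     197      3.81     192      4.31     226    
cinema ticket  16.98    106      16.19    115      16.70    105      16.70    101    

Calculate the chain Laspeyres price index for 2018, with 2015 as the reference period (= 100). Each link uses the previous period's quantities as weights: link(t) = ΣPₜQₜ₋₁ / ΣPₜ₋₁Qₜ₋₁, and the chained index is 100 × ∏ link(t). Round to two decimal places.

Link 2015→2016:
ΣP(2016)Q(2015) = 3.30×171 + 16.19×106 = 564.3 + 1716.14 = 2280.44
ΣP(2015)Q(2015) = 2.57×171 + 16.98×106 = 439.47 + 1799.88 = 2239.35
link = 2280.44/2239.35 = 1.018349
Link 2016→2017:
ΣP(2017)Q(2016) = 3.81×197 + 16.70×115 = 750.57 + 1920.5 = 2671.07
ΣP(2016)Q(2016) = 3.30×197 + 16.19×115 = 650.1 + 1861.85 = 2511.95
link = 2671.07/2511.95 = 1.063345
Link 2017→2018:
ΣP(2018)Q(2017) = 4.31×192 + 16.70×105 = 827.52 + 1753.5 = 2581.02
ΣP(2017)Q(2017) = 3.81×192 + 16.70×105 = 731.52 + 1753.5 = 2485.02
link = 2581.02/2485.02 = 1.038631
Chained index = 100 × 1.018349 × 1.063345 × 1.038631 = 112.4689

112.47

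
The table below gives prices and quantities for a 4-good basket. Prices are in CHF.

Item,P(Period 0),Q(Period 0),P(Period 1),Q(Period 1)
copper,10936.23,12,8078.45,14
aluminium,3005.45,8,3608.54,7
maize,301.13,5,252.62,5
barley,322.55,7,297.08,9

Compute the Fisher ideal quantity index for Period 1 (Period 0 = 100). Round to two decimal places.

111.22

Laspeyres component (base-period weights):
ΣP(Period 0)Q(Period 1) = 10936.23×14 + 3005.45×7 + 301.13×5 + 322.55×9 = 153107.22 + 21038.15 + 1505.65 + 2902.95 = 178553.97
ΣP(Period 0)Q(Period 0) = 10936.23×12 + 3005.45×8 + 301.13×5 + 322.55×7 = 131234.76 + 24043.6 + 1505.65 + 2257.85 = 159041.86
L = 178553.97 / 159041.86 × 100 = 112.2685
Paasche component (current-period weights):
ΣP(Period 1)Q(Period 1) = 8078.45×14 + 3608.54×7 + 252.62×5 + 297.08×9 = 113098.3 + 25259.78 + 1263.1 + 2673.72 = 142294.9
ΣP(Period 1)Q(Period 0) = 8078.45×12 + 3608.54×8 + 252.62×5 + 297.08×7 = 96941.4 + 28868.32 + 1263.1 + 2079.56 = 129152.38
P = 142294.9 / 129152.38 × 100 = 110.1760
Fisher = √(L × P) = √(112.2685 × 110.1760) = 111.2173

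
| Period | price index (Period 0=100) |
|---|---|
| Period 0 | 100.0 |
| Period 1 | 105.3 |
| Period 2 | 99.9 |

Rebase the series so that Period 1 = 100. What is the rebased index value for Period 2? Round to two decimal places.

94.87

Rebased(Period 2) = 99.9 / 105.3 × 100 = 94.8718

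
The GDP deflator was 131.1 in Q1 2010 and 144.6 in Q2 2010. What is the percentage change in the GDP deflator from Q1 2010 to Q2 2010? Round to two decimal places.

10.30%

Change = (144.6 − 131.1) / 131.1 × 100
       = 13.5 / 131.1 × 100 = 10.2975%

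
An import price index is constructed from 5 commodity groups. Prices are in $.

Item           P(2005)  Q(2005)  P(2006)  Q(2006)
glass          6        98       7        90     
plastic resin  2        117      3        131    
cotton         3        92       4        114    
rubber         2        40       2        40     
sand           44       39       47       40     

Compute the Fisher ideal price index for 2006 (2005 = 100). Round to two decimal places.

114.95

Laspeyres component (base-period weights):
ΣP(2006)Q(2005) = 7×98 + 3×117 + 4×92 + 2×40 + 47×39 = 686 + 351 + 368 + 80 + 1833 = 3318
ΣP(2005)Q(2005) = 6×98 + 2×117 + 3×92 + 2×40 + 44×39 = 588 + 234 + 276 + 80 + 1716 = 2894
L = 3318 / 2894 × 100 = 114.6510
Paasche component (current-period weights):
ΣP(2006)Q(2006) = 7×90 + 3×131 + 4×114 + 2×40 + 47×40 = 630 + 393 + 456 + 80 + 1880 = 3439
ΣP(2005)Q(2006) = 6×90 + 2×131 + 3×114 + 2×40 + 44×40 = 540 + 262 + 342 + 80 + 1760 = 2984
P = 3439 / 2984 × 100 = 115.2480
Fisher = √(L × P) = √(114.6510 × 115.2480) = 114.9491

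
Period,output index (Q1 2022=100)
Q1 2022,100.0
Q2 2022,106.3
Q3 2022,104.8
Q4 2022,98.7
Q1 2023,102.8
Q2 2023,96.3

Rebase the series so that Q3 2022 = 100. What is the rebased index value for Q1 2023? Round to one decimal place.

98.1

Rebased(Q1 2023) = 102.8 / 104.8 × 100 = 98.0916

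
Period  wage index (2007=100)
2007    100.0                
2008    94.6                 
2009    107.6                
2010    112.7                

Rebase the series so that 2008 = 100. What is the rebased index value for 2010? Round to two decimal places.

Rebased(2010) = 112.7 / 94.6 × 100 = 119.1332

119.13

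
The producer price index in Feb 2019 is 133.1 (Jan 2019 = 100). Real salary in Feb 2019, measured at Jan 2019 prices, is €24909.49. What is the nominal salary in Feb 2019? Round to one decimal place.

Nominal = Real × (Index/100) = 24909.49 × (133.1/100)
        = 24909.49 × 1.331 = 33154.5312

33154.5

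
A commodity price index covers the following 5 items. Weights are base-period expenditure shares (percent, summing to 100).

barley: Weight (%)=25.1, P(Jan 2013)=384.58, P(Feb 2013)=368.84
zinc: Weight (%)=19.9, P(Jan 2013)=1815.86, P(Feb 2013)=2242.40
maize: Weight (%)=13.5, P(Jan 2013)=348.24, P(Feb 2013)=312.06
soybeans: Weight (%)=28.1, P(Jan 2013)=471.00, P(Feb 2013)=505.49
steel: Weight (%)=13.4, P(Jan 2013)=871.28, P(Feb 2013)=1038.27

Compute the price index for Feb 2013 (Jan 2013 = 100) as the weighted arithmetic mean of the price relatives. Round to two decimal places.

106.87

barley: 25.1 × (368.84/384.58) = 25.1 × 0.959072 = 24.0727
zinc: 19.9 × (2242.40/1815.86) = 19.9 × 1.234897 = 24.5744
maize: 13.5 × (312.06/348.24) = 13.5 × 0.896106 = 12.0974
soybeans: 28.1 × (505.49/471.00) = 28.1 × 1.073227 = 30.1577
steel: 13.4 × (1038.27/871.28) = 13.4 × 1.191661 = 15.9683
Index = Σ wᵢ·(p₁ᵢ/p₀ᵢ) = 24.0727 + 24.5744 + 12.0974 + 30.1577 + 15.9683 = 106.8705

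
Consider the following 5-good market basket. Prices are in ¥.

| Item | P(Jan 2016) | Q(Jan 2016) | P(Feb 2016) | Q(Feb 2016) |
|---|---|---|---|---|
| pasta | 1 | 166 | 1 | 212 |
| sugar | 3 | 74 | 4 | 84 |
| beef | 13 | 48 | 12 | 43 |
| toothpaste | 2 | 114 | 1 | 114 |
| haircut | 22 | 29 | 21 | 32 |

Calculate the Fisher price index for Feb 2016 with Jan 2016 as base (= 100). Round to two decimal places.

Laspeyres component (base-period weights):
ΣP(Feb 2016)Q(Jan 2016) = 1×166 + 4×74 + 12×48 + 1×114 + 21×29 = 166 + 296 + 576 + 114 + 609 = 1761
ΣP(Jan 2016)Q(Jan 2016) = 1×166 + 3×74 + 13×48 + 2×114 + 22×29 = 166 + 222 + 624 + 228 + 638 = 1878
L = 1761 / 1878 × 100 = 93.7700
Paasche component (current-period weights):
ΣP(Feb 2016)Q(Feb 2016) = 1×212 + 4×84 + 12×43 + 1×114 + 21×32 = 212 + 336 + 516 + 114 + 672 = 1850
ΣP(Jan 2016)Q(Feb 2016) = 1×212 + 3×84 + 13×43 + 2×114 + 22×32 = 212 + 252 + 559 + 228 + 704 = 1955
P = 1850 / 1955 × 100 = 94.6292
Fisher = √(L × P) = √(93.7700 × 94.6292) = 94.1986

94.20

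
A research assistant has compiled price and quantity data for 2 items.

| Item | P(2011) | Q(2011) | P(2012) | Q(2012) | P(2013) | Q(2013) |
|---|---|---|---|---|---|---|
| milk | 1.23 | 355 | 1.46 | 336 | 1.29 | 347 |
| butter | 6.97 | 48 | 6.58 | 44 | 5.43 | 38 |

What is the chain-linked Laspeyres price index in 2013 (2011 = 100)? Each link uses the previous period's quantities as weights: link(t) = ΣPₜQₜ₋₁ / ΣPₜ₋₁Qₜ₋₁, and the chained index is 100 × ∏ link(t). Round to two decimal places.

93.22

Link 2011→2012:
ΣP(2012)Q(2011) = 1.46×355 + 6.58×48 = 518.3 + 315.84 = 834.14
ΣP(2011)Q(2011) = 1.23×355 + 6.97×48 = 436.65 + 334.56 = 771.21
link = 834.14/771.21 = 1.081599
Link 2012→2013:
ΣP(2013)Q(2012) = 1.29×336 + 5.43×44 = 433.44 + 238.92 = 672.36
ΣP(2012)Q(2012) = 1.46×336 + 6.58×44 = 490.56 + 289.52 = 780.08
link = 672.36/780.08 = 0.861912
Chained index = 100 × 1.081599 × 0.861912 = 93.2243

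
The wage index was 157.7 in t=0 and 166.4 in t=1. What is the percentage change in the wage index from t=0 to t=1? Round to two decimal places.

Change = (166.4 − 157.7) / 157.7 × 100
       = 8.7 / 157.7 × 100 = 5.5168%

5.52%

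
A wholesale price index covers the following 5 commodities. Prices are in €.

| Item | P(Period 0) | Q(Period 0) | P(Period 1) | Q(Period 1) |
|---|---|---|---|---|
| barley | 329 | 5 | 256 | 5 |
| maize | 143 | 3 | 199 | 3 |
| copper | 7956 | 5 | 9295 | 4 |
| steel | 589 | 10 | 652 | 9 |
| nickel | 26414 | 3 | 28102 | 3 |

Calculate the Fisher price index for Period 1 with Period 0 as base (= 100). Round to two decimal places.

109.36

Laspeyres component (base-period weights):
ΣP(Period 1)Q(Period 0) = 256×5 + 199×3 + 9295×5 + 652×10 + 28102×3 = 1280 + 597 + 46475 + 6520 + 84306 = 139178
ΣP(Period 0)Q(Period 0) = 329×5 + 143×3 + 7956×5 + 589×10 + 26414×3 = 1645 + 429 + 39780 + 5890 + 79242 = 126986
L = 139178 / 126986 × 100 = 109.6011
Paasche component (current-period weights):
ΣP(Period 1)Q(Period 1) = 256×5 + 199×3 + 9295×4 + 652×9 + 28102×3 = 1280 + 597 + 37180 + 5868 + 84306 = 129231
ΣP(Period 0)Q(Period 1) = 329×5 + 143×3 + 7956×4 + 589×9 + 26414×3 = 1645 + 429 + 31824 + 5301 + 79242 = 118441
P = 129231 / 118441 × 100 = 109.1100
Fisher = √(L × P) = √(109.6011 × 109.1100) = 109.3553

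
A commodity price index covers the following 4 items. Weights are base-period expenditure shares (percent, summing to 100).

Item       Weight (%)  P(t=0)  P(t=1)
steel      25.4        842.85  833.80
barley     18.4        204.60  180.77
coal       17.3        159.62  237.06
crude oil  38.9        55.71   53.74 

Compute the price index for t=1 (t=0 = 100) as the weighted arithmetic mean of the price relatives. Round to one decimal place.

104.6

steel: 25.4 × (833.80/842.85) = 25.4 × 0.989263 = 25.1273
barley: 18.4 × (180.77/204.60) = 18.4 × 0.883529 = 16.2569
coal: 17.3 × (237.06/159.62) = 17.3 × 1.485152 = 25.6931
crude oil: 38.9 × (53.74/55.71) = 38.9 × 0.964638 = 37.5244
Index = Σ wᵢ·(p₁ᵢ/p₀ᵢ) = 25.1273 + 16.2569 + 25.6931 + 37.5244 = 104.6018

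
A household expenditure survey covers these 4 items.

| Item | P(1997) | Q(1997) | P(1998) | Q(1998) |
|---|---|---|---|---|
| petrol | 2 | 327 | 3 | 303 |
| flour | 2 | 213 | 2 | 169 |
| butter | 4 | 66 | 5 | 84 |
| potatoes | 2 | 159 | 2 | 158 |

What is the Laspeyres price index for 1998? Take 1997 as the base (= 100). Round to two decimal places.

Laspeyres price index uses base-period quantities as weights.
ΣP(1998)·Q(1997) = 3×327 + 2×213 + 5×66 + 2×159 = 981 + 426 + 330 + 318 = 2055
ΣP(1997)·Q(1997) = 2×327 + 2×213 + 4×66 + 2×159 = 654 + 426 + 264 + 318 = 1662
Index = 2055 / 1662 × 100 = 123.6462

123.65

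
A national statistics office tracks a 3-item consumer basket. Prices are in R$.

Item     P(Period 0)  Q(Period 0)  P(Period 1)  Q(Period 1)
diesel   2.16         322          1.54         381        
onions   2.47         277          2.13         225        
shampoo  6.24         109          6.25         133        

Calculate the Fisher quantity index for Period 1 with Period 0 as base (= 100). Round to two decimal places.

Laspeyres component (base-period weights):
ΣP(Period 0)Q(Period 1) = 2.16×381 + 2.47×225 + 6.24×133 = 822.96 + 555.75 + 829.92 = 2208.63
ΣP(Period 0)Q(Period 0) = 2.16×322 + 2.47×277 + 6.24×109 = 695.52 + 684.19 + 680.16 = 2059.87
L = 2208.63 / 2059.87 × 100 = 107.2218
Paasche component (current-period weights):
ΣP(Period 1)Q(Period 1) = 1.54×381 + 2.13×225 + 6.25×133 = 586.74 + 479.25 + 831.25 = 1897.24
ΣP(Period 1)Q(Period 0) = 1.54×322 + 2.13×277 + 6.25×109 = 495.88 + 590.01 + 681.25 = 1767.14
P = 1897.24 / 1767.14 × 100 = 107.3622
Fisher = √(L × P) = √(107.2218 × 107.3622) = 107.2920

107.29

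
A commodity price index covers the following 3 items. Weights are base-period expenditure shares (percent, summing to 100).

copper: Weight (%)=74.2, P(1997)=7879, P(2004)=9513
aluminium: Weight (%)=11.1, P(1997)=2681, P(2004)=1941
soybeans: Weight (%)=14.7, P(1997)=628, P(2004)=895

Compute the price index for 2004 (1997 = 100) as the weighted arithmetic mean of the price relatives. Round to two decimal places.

copper: 74.2 × (9513/7879) = 74.2 × 1.207387 = 89.5881
aluminium: 11.1 × (1941/2681) = 11.1 × 0.723984 = 8.0362
soybeans: 14.7 × (895/628) = 14.7 × 1.425159 = 20.9498
Index = Σ wᵢ·(p₁ᵢ/p₀ᵢ) = 89.5881 + 8.0362 + 20.9498 = 118.5742

118.57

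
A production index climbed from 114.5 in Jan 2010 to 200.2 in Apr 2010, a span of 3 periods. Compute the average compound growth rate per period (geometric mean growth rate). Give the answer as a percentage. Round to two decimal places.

Growth factor = (200.2/114.5)^(1/3) = (1.748472)^(1/3) = 1.204720
Growth rate = 1.204720 − 1 = 0.204720 = 20.4720%

20.47%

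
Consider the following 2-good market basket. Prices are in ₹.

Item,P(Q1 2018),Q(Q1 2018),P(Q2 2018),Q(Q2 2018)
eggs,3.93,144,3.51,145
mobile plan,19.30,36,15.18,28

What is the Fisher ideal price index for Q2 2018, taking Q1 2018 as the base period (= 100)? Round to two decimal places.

83.78

Laspeyres component (base-period weights):
ΣP(Q2 2018)Q(Q1 2018) = 3.51×144 + 15.18×36 = 505.44 + 546.48 = 1051.92
ΣP(Q1 2018)Q(Q1 2018) = 3.93×144 + 19.30×36 = 565.92 + 694.8 = 1260.72
L = 1051.92 / 1260.72 × 100 = 83.4380
Paasche component (current-period weights):
ΣP(Q2 2018)Q(Q2 2018) = 3.51×145 + 15.18×28 = 508.95 + 425.04 = 933.99
ΣP(Q1 2018)Q(Q2 2018) = 3.93×145 + 19.30×28 = 569.85 + 540.4 = 1110.25
P = 933.99 / 1110.25 × 100 = 84.1243
Fisher = √(L × P) = √(83.4380 × 84.1243) = 83.7805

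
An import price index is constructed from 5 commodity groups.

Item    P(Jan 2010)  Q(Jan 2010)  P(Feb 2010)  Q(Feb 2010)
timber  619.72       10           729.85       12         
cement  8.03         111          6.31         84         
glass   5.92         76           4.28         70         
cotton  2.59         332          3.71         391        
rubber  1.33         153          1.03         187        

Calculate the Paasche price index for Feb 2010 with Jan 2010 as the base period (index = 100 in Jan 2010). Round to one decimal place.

Paasche price index uses current-period quantities as weights.
ΣP(Feb 2010)·Q(Feb 2010) = 729.85×12 + 6.31×84 + 4.28×70 + 3.71×391 + 1.03×187 = 8758.2 + 530.04 + 299.6 + 1450.61 + 192.61 = 11231.06
ΣP(Jan 2010)·Q(Feb 2010) = 619.72×12 + 8.03×84 + 5.92×70 + 2.59×391 + 1.33×187 = 7436.64 + 674.52 + 414.4 + 1012.69 + 248.71 = 9786.96
Index = 11231.06 / 9786.96 × 100 = 114.7553

114.8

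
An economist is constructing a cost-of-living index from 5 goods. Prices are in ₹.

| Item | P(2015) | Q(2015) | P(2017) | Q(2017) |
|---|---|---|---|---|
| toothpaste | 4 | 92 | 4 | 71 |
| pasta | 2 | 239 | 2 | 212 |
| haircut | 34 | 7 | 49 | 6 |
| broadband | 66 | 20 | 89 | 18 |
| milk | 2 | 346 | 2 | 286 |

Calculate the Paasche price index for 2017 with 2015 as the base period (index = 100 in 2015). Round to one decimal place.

Paasche price index uses current-period quantities as weights.
ΣP(2017)·Q(2017) = 4×71 + 2×212 + 49×6 + 89×18 + 2×286 = 284 + 424 + 294 + 1602 + 572 = 3176
ΣP(2015)·Q(2017) = 4×71 + 2×212 + 34×6 + 66×18 + 2×286 = 284 + 424 + 204 + 1188 + 572 = 2672
Index = 3176 / 2672 × 100 = 118.8623

118.9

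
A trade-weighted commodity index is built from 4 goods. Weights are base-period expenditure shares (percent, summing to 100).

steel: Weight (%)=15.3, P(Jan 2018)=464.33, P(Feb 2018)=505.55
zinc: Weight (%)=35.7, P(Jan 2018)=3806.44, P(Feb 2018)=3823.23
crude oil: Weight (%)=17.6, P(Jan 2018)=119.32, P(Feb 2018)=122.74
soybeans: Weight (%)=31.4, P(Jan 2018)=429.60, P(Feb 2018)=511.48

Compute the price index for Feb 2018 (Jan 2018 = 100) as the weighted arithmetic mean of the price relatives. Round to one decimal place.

108.0

steel: 15.3 × (505.55/464.33) = 15.3 × 1.088773 = 16.6582
zinc: 35.7 × (3823.23/3806.44) = 35.7 × 1.004411 = 35.8575
crude oil: 17.6 × (122.74/119.32) = 17.6 × 1.028662 = 18.1045
soybeans: 31.4 × (511.48/429.60) = 31.4 × 1.190596 = 37.3847
Index = Σ wᵢ·(p₁ᵢ/p₀ᵢ) = 16.6582 + 35.8575 + 18.1045 + 37.3847 = 108.0049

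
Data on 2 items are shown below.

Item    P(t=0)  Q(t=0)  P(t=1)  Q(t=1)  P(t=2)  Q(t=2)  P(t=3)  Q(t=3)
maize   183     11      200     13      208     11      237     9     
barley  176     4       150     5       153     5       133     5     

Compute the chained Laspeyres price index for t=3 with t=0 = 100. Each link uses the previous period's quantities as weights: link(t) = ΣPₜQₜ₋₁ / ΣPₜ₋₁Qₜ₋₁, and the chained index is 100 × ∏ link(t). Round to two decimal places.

Link t=0→t=1:
ΣP(t=1)Q(t=0) = 200×11 + 150×4 = 2200 + 600 = 2800
ΣP(t=0)Q(t=0) = 183×11 + 176×4 = 2013 + 704 = 2717
link = 2800/2717 = 1.030548
Link t=1→t=2:
ΣP(t=2)Q(t=1) = 208×13 + 153×5 = 2704 + 765 = 3469
ΣP(t=1)Q(t=1) = 200×13 + 150×5 = 2600 + 750 = 3350
link = 3469/3350 = 1.035522
Link t=2→t=3:
ΣP(t=3)Q(t=2) = 237×11 + 133×5 = 2607 + 665 = 3272
ΣP(t=2)Q(t=2) = 208×11 + 153×5 = 2288 + 765 = 3053
link = 3272/3053 = 1.071733
Chained index = 100 × 1.030548 × 1.035522 × 1.071733 = 114.3706

114.37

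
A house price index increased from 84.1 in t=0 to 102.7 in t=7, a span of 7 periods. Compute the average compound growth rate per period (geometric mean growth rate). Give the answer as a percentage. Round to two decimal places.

Growth factor = (102.7/84.1)^(1/7) = (1.221165)^(1/7) = 1.028955
Growth rate = 1.028955 − 1 = 0.028955 = 2.8955%

2.90%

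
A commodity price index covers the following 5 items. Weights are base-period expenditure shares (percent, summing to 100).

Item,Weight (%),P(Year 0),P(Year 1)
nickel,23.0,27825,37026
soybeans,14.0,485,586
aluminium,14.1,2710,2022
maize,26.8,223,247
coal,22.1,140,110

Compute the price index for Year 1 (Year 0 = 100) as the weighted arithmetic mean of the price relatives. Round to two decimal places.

105.09

nickel: 23.0 × (37026/27825) = 23.0 × 1.330674 = 30.6055
soybeans: 14.0 × (586/485) = 14.0 × 1.208247 = 16.9155
aluminium: 14.1 × (2022/2710) = 14.1 × 0.746125 = 10.5204
maize: 26.8 × (247/223) = 26.8 × 1.107623 = 29.6843
coal: 22.1 × (110/140) = 22.1 × 0.785714 = 17.3643
Index = Σ wᵢ·(p₁ᵢ/p₀ᵢ) = 30.6055 + 16.9155 + 10.5204 + 29.6843 + 17.3643 = 105.0899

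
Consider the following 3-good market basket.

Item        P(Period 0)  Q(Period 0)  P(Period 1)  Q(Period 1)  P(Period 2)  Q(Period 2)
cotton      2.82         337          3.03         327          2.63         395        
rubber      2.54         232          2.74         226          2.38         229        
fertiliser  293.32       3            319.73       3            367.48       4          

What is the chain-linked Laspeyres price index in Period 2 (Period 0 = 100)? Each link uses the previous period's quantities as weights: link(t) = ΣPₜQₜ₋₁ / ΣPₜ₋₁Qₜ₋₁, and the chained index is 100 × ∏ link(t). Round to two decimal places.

105.22

Link Period 0→Period 1:
ΣP(Period 1)Q(Period 0) = 3.03×337 + 2.74×232 + 319.73×3 = 1021.11 + 635.68 + 959.19 = 2615.98
ΣP(Period 0)Q(Period 0) = 2.82×337 + 2.54×232 + 293.32×3 = 950.34 + 589.28 + 879.96 = 2419.58
link = 2615.98/2419.58 = 1.081171
Link Period 1→Period 2:
ΣP(Period 2)Q(Period 1) = 2.63×327 + 2.38×226 + 367.48×3 = 860.01 + 537.88 + 1102.44 = 2500.33
ΣP(Period 1)Q(Period 1) = 3.03×327 + 2.74×226 + 319.73×3 = 990.81 + 619.24 + 959.19 = 2569.24
link = 2500.33/2569.24 = 0.973179
Chained index = 100 × 1.081171 × 0.973179 = 105.2173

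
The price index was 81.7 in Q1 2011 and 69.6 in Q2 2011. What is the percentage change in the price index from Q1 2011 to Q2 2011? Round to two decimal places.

Change = (69.6 − 81.7) / 81.7 × 100
       = -12.1 / 81.7 × 100 = -14.8103%

-14.81%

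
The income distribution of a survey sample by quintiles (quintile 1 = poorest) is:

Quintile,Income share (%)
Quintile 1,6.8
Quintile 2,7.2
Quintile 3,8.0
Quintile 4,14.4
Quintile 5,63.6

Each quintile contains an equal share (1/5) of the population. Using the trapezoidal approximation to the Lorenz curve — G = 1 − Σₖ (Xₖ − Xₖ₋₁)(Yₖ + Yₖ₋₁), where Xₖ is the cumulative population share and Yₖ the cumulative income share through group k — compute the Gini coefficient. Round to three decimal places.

Cumulative income shares Yₖ: 0.0680, 0.1400, 0.2200, 0.3640, 1.0000
Σ (Xₖ−Xₖ₋₁)(Yₖ+Yₖ₋₁) = (1/5)(0.0680+0.0000) + (1/5)(0.1400+0.0680) + (1/5)(0.2200+0.1400) + (1/5)(0.3640+0.2200) + (1/5)(1.0000+0.3640)
  = 0.0136 + 0.0416 + 0.0720 + 0.1168 + 0.2728 = 0.5168
G = 1 − 0.5168 = 0.4832

0.483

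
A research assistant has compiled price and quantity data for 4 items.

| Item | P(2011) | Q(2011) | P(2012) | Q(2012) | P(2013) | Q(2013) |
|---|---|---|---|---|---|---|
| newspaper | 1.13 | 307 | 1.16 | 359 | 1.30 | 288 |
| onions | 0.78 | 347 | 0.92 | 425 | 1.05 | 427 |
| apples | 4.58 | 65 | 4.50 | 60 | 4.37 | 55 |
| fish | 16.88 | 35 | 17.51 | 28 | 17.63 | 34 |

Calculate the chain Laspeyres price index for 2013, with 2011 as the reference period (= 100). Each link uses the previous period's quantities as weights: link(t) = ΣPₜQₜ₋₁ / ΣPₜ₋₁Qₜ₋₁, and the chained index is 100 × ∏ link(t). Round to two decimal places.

111.72

Link 2011→2012:
ΣP(2012)Q(2011) = 1.16×307 + 0.92×347 + 4.50×65 + 17.51×35 = 356.12 + 319.24 + 292.5 + 612.85 = 1580.71
ΣP(2011)Q(2011) = 1.13×307 + 0.78×347 + 4.58×65 + 16.88×35 = 346.91 + 270.66 + 297.7 + 590.8 = 1506.07
link = 1580.71/1506.07 = 1.049559
Link 2012→2013:
ΣP(2013)Q(2012) = 1.30×359 + 1.05×425 + 4.37×60 + 17.63×28 = 466.7 + 446.25 + 262.2 + 493.64 = 1668.79
ΣP(2012)Q(2012) = 1.16×359 + 0.92×425 + 4.50×60 + 17.51×28 = 416.44 + 391 + 270 + 490.28 = 1567.72
link = 1668.79/1567.72 = 1.064469
Chained index = 100 × 1.049559 × 1.064469 = 111.7224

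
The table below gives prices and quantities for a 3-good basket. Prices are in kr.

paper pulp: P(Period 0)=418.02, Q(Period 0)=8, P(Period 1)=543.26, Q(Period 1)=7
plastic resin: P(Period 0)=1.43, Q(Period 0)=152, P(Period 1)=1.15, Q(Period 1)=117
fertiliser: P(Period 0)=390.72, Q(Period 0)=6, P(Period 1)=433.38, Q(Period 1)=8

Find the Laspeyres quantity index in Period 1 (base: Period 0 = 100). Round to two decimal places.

105.31

Laspeyres quantity index uses base-period prices as weights.
ΣP(Period 0)·Q(Period 1) = 418.02×7 + 1.43×117 + 390.72×8 = 2926.14 + 167.31 + 3125.76 = 6219.21
ΣP(Period 0)·Q(Period 0) = 418.02×8 + 1.43×152 + 390.72×6 = 3344.16 + 217.36 + 2344.32 = 5905.84
Index = 6219.21 / 5905.84 × 100 = 105.3061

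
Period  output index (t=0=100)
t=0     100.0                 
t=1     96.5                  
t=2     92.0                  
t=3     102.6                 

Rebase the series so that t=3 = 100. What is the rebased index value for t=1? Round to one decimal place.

94.1

Rebased(t=1) = 96.5 / 102.6 × 100 = 94.0546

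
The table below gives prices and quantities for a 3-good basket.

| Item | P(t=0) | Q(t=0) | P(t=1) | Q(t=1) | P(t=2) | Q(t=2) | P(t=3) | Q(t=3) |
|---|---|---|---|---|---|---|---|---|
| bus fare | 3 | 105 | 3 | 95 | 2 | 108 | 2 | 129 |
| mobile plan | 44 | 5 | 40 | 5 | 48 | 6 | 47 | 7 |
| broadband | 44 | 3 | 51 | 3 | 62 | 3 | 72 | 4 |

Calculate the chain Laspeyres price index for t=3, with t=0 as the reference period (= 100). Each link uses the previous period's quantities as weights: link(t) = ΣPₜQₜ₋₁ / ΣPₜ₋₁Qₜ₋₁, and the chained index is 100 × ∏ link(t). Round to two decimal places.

Link t=0→t=1:
ΣP(t=1)Q(t=0) = 3×105 + 40×5 + 51×3 = 315 + 200 + 153 = 668
ΣP(t=0)Q(t=0) = 3×105 + 44×5 + 44×3 = 315 + 220 + 132 = 667
link = 668/667 = 1.001499
Link t=1→t=2:
ΣP(t=2)Q(t=1) = 2×95 + 48×5 + 62×3 = 190 + 240 + 186 = 616
ΣP(t=1)Q(t=1) = 3×95 + 40×5 + 51×3 = 285 + 200 + 153 = 638
link = 616/638 = 0.965517
Link t=2→t=3:
ΣP(t=3)Q(t=2) = 2×108 + 47×6 + 72×3 = 216 + 282 + 216 = 714
ΣP(t=2)Q(t=2) = 2×108 + 48×6 + 62×3 = 216 + 288 + 186 = 690
link = 714/690 = 1.034783
Chained index = 100 × 1.001499 × 0.965517 × 1.034783 = 100.0598

100.06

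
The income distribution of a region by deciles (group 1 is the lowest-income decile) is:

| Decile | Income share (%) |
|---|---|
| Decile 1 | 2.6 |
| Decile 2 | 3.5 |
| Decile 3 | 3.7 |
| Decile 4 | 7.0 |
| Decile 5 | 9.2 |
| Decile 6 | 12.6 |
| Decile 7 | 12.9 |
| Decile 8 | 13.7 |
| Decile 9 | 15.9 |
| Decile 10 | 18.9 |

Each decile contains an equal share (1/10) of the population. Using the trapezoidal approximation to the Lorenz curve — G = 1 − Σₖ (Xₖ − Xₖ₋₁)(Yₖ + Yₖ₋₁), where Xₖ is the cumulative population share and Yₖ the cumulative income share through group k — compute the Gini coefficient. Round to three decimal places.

0.305

Cumulative income shares Yₖ: 0.0260, 0.0610, 0.0980, 0.1680, 0.2600, 0.3860, 0.5150, 0.6520, 0.8110, 1.0000
Σ (Xₖ−Xₖ₋₁)(Yₖ+Yₖ₋₁) = (1/10)(0.0260+0.0000) + (1/10)(0.0610+0.0260) + (1/10)(0.0980+0.0610) + (1/10)(0.1680+0.0980) + (1/10)(0.2600+0.1680) + (1/10)(0.3860+0.2600) + (1/10)(0.5150+0.3860) + (1/10)(0.6520+0.5150) + (1/10)(0.8110+0.6520) + (1/10)(1.0000+0.8110)
  = 0.0026 + 0.0087 + 0.0159 + 0.0266 + 0.0428 + 0.0646 + 0.0901 + 0.1167 + 0.1463 + 0.1811 = 0.6954
G = 1 − 0.6954 = 0.3046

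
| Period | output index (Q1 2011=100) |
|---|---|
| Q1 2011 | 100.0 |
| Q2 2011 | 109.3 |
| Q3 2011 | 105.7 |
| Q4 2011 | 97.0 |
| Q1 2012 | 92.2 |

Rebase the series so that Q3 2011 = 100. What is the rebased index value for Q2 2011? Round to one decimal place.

103.4

Rebased(Q2 2011) = 109.3 / 105.7 × 100 = 103.4059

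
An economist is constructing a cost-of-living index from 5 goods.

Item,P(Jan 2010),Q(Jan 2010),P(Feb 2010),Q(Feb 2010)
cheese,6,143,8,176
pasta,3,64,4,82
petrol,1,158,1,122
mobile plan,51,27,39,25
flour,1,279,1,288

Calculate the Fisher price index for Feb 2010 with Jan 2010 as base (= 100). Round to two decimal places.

Laspeyres component (base-period weights):
ΣP(Feb 2010)Q(Jan 2010) = 8×143 + 4×64 + 1×158 + 39×27 + 1×279 = 1144 + 256 + 158 + 1053 + 279 = 2890
ΣP(Jan 2010)Q(Jan 2010) = 6×143 + 3×64 + 1×158 + 51×27 + 1×279 = 858 + 192 + 158 + 1377 + 279 = 2864
L = 2890 / 2864 × 100 = 100.9078
Paasche component (current-period weights):
ΣP(Feb 2010)Q(Feb 2010) = 8×176 + 4×82 + 1×122 + 39×25 + 1×288 = 1408 + 328 + 122 + 975 + 288 = 3121
ΣP(Jan 2010)Q(Feb 2010) = 6×176 + 3×82 + 1×122 + 51×25 + 1×288 = 1056 + 246 + 122 + 1275 + 288 = 2987
P = 3121 / 2987 × 100 = 104.4861
Fisher = √(L × P) = √(100.9078 × 104.4861) = 102.6814

102.68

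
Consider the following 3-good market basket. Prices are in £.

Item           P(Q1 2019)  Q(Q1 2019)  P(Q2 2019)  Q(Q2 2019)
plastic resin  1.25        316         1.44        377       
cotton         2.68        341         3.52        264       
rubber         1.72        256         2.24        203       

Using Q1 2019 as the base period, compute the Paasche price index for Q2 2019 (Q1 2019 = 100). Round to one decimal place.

126.1

Paasche price index uses current-period quantities as weights.
ΣP(Q2 2019)·Q(Q2 2019) = 1.44×377 + 3.52×264 + 2.24×203 = 542.88 + 929.28 + 454.72 = 1926.88
ΣP(Q1 2019)·Q(Q2 2019) = 1.25×377 + 2.68×264 + 1.72×203 = 471.25 + 707.52 + 349.16 = 1527.93
Index = 1926.88 / 1527.93 × 100 = 126.1105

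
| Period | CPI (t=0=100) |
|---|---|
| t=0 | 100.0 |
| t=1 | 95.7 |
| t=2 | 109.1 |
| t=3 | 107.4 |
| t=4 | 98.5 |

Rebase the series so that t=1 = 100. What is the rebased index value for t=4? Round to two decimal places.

Rebased(t=4) = 98.5 / 95.7 × 100 = 102.9258

102.93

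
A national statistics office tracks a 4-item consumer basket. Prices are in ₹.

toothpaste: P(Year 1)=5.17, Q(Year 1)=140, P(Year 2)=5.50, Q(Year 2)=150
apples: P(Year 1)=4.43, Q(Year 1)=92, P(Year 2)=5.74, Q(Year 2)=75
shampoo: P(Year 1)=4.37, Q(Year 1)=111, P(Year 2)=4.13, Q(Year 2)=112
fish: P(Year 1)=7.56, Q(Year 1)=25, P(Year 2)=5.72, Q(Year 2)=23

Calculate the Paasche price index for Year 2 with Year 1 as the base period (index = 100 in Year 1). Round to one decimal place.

104.4

Paasche price index uses current-period quantities as weights.
ΣP(Year 2)·Q(Year 2) = 5.50×150 + 5.74×75 + 4.13×112 + 5.72×23 = 825 + 430.5 + 462.56 + 131.56 = 1849.62
ΣP(Year 1)·Q(Year 2) = 5.17×150 + 4.43×75 + 4.37×112 + 7.56×23 = 775.5 + 332.25 + 489.44 + 173.88 = 1771.07
Index = 1849.62 / 1771.07 × 100 = 104.4352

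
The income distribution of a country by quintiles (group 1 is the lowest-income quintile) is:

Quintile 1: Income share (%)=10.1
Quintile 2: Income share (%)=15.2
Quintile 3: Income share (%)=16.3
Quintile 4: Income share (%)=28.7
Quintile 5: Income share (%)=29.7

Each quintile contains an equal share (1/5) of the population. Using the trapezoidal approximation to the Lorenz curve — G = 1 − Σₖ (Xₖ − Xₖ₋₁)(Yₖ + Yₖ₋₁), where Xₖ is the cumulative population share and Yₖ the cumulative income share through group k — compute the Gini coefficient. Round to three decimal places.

0.211

Cumulative income shares Yₖ: 0.1010, 0.2530, 0.4160, 0.7030, 1.0000
Σ (Xₖ−Xₖ₋₁)(Yₖ+Yₖ₋₁) = (1/5)(0.1010+0.0000) + (1/5)(0.2530+0.1010) + (1/5)(0.4160+0.2530) + (1/5)(0.7030+0.4160) + (1/5)(1.0000+0.7030)
  = 0.0202 + 0.0708 + 0.1338 + 0.2238 + 0.3406 = 0.7892
G = 1 − 0.7892 = 0.2108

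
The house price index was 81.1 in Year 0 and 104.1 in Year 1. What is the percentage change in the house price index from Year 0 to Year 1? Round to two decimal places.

Change = (104.1 − 81.1) / 81.1 × 100
       = 23.0 / 81.1 × 100 = 28.3600%

28.36%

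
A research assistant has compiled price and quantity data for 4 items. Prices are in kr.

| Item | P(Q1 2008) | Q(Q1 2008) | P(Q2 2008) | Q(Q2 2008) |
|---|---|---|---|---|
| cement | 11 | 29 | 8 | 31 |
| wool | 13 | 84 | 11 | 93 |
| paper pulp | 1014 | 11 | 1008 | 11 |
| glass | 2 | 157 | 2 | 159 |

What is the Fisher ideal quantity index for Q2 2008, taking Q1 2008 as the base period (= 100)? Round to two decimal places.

Laspeyres component (base-period weights):
ΣP(Q1 2008)Q(Q2 2008) = 11×31 + 13×93 + 1014×11 + 2×159 = 341 + 1209 + 11154 + 318 = 13022
ΣP(Q1 2008)Q(Q1 2008) = 11×29 + 13×84 + 1014×11 + 2×157 = 319 + 1092 + 11154 + 314 = 12879
L = 13022 / 12879 × 100 = 101.1103
Paasche component (current-period weights):
ΣP(Q2 2008)Q(Q2 2008) = 8×31 + 11×93 + 1008×11 + 2×159 = 248 + 1023 + 11088 + 318 = 12677
ΣP(Q2 2008)Q(Q1 2008) = 8×29 + 11×84 + 1008×11 + 2×157 = 232 + 924 + 11088 + 314 = 12558
P = 12677 / 12558 × 100 = 100.9476
Fisher = √(L × P) = √(101.1103 × 100.9476) = 101.0289

101.03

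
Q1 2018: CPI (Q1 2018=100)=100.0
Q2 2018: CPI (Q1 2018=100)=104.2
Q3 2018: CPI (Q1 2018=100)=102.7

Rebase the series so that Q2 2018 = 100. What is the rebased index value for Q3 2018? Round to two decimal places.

Rebased(Q3 2018) = 102.7 / 104.2 × 100 = 98.5605

98.56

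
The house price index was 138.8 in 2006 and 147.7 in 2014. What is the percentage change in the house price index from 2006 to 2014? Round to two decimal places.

6.41%

Change = (147.7 − 138.8) / 138.8 × 100
       = 8.9 / 138.8 × 100 = 6.4121%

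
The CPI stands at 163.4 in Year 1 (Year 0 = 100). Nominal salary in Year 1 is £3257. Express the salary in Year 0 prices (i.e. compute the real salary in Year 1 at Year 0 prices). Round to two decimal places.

Real = Nominal ÷ (Index/100) = 3257 ÷ (163.4/100)
     = 3257 ÷ 1.634 = 1993.2681

1993.27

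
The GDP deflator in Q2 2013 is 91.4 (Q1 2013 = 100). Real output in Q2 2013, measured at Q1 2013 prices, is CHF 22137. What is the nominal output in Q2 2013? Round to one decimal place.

20233.2

Nominal = Real × (Index/100) = 22137 × (91.4/100)
        = 22137 × 0.914 = 20233.2180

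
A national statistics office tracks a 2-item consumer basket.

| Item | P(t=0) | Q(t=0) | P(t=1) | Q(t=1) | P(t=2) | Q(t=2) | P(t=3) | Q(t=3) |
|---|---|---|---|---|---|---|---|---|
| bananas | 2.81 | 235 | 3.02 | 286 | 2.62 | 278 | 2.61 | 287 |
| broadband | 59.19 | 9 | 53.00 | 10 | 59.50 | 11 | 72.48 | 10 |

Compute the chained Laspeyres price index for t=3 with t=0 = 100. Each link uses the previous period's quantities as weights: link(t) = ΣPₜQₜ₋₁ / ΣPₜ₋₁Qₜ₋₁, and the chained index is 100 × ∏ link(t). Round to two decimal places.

Link t=0→t=1:
ΣP(t=1)Q(t=0) = 3.02×235 + 53.00×9 = 709.7 + 477 = 1186.7
ΣP(t=0)Q(t=0) = 2.81×235 + 59.19×9 = 660.35 + 532.71 = 1193.06
link = 1186.7/1193.06 = 0.994669
Link t=1→t=2:
ΣP(t=2)Q(t=1) = 2.62×286 + 59.50×10 = 749.32 + 595 = 1344.32
ΣP(t=1)Q(t=1) = 3.02×286 + 53.00×10 = 863.72 + 530 = 1393.72
link = 1344.32/1393.72 = 0.964555
Link t=2→t=3:
ΣP(t=3)Q(t=2) = 2.61×278 + 72.48×11 = 725.58 + 797.28 = 1522.86
ΣP(t=2)Q(t=2) = 2.62×278 + 59.50×11 = 728.36 + 654.5 = 1382.86
link = 1522.86/1382.86 = 1.101239
Chained index = 100 × 0.994669 × 0.964555 × 1.101239 = 105.6544

105.65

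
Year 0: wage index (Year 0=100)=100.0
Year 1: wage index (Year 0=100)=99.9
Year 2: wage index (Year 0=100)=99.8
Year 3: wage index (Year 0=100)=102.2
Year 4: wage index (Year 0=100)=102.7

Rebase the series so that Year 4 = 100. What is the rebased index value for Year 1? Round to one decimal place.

97.3

Rebased(Year 1) = 99.9 / 102.7 × 100 = 97.2736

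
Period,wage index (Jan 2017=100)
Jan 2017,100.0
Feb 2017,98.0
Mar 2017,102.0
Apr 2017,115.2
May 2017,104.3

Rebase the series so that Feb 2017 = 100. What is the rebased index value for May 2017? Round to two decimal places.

Rebased(May 2017) = 104.3 / 98.0 × 100 = 106.4286

106.43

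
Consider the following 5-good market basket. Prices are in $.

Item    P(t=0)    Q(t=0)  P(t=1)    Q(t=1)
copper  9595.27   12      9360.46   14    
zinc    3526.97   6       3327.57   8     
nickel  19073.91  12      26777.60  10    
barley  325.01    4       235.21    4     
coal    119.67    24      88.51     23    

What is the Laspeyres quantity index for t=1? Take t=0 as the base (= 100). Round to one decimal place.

Laspeyres quantity index uses base-period prices as weights.
ΣP(t=0)·Q(t=1) = 9595.27×14 + 3526.97×8 + 19073.91×10 + 325.01×4 + 119.67×23 = 134333.78 + 28215.76 + 190739.1 + 1300.04 + 2752.41 = 357341.09
ΣP(t=0)·Q(t=0) = 9595.27×12 + 3526.97×6 + 19073.91×12 + 325.01×4 + 119.67×24 = 115143.24 + 21161.82 + 228886.92 + 1300.04 + 2872.08 = 369364.1
Index = 357341.09 / 369364.1 × 100 = 96.7449

96.7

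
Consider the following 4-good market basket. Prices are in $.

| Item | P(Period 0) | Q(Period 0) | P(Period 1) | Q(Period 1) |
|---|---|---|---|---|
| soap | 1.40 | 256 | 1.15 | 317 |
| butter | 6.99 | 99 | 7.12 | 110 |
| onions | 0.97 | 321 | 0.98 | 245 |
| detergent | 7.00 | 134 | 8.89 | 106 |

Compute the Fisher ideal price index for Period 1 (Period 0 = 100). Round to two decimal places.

Laspeyres component (base-period weights):
ΣP(Period 1)Q(Period 0) = 1.15×256 + 7.12×99 + 0.98×321 + 8.89×134 = 294.4 + 704.88 + 314.58 + 1191.26 = 2505.12
ΣP(Period 0)Q(Period 0) = 1.40×256 + 6.99×99 + 0.97×321 + 7.00×134 = 358.4 + 692.01 + 311.37 + 938 = 2299.78
L = 2505.12 / 2299.78 × 100 = 108.9287
Paasche component (current-period weights):
ΣP(Period 1)Q(Period 1) = 1.15×317 + 7.12×110 + 0.98×245 + 8.89×106 = 364.55 + 783.2 + 240.1 + 942.34 = 2330.19
ΣP(Period 0)Q(Period 1) = 1.40×317 + 6.99×110 + 0.97×245 + 7.00×106 = 443.8 + 768.9 + 237.65 + 742 = 2192.35
P = 2330.19 / 2192.35 × 100 = 106.2873
Fisher = √(L × P) = √(108.9287 × 106.2873) = 107.5999

107.60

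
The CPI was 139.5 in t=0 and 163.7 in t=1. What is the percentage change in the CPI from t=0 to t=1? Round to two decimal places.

Change = (163.7 − 139.5) / 139.5 × 100
       = 24.2 / 139.5 × 100 = 17.3477%

17.35%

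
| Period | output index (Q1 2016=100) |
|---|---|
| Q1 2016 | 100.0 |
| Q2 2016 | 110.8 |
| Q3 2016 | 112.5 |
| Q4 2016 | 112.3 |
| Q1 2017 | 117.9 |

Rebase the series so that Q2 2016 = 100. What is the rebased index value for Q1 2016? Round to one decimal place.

90.3

Rebased(Q1 2016) = 100.0 / 110.8 × 100 = 90.2527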